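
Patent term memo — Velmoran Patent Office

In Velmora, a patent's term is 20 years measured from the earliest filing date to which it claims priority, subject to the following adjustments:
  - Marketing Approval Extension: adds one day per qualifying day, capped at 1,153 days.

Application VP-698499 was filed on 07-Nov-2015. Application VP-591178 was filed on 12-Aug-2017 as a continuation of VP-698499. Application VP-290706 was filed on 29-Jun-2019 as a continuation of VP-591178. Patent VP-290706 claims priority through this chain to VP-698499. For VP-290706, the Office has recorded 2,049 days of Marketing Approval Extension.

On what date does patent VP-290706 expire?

Earliest priority filing: 7 November 2015.
Base term: 7 November 2015 + 20 years → 7 November 2035.
Marketing Approval Extension: 2049 days claimed exceeds the 1153-day cap, so +1153 days → 3 January 2039.

January 3, 2039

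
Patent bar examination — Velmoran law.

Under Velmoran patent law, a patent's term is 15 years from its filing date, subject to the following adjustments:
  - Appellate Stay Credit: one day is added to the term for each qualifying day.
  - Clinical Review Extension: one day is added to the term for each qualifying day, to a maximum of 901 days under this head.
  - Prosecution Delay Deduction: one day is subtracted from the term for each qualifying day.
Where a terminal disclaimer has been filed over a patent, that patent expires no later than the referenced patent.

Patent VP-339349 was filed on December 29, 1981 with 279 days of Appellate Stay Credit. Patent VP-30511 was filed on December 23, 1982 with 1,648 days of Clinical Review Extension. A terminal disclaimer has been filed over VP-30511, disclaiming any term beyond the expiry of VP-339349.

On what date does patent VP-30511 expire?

1997-10-04

Natural term of VP-30511:
  Base: filing + 15 years → 23 December 1997.
  Clinical Review Extension: 1648 days claimed exceeds the 901-day cap, so +901 days → 11 June 2000.
Expiry of referenced patent VP-339349:
  Base: filing + 15 years → 29 December 1996.
  Appellate Stay Credit: +279 days → 4 October 1997.
Terminal disclaimer: VP-30511 expires on the earlier of 11 June 2000 and 4 October 1997.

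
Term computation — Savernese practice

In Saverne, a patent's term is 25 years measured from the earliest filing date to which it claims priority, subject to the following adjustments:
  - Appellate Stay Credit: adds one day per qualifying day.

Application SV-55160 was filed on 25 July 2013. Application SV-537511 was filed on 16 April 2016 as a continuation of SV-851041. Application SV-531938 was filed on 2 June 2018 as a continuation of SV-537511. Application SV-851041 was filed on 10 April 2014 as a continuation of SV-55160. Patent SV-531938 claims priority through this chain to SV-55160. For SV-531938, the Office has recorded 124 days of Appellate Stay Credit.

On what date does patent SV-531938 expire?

November 26, 2038

Earliest priority filing: 25 July 2013.
Base term: 25 July 2013 + 25 years → 25 July 2038.
Appellate Stay Credit: +124 days → 26 November 2038.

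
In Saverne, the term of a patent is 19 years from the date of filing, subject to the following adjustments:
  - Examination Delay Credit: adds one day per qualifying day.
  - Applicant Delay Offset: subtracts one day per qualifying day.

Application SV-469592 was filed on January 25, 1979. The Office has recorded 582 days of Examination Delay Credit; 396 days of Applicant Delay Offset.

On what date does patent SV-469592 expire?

Base term: filing date + 19 years → 25 January 1998.
Examination Delay Credit: +582 days → 30 August 1999.
Applicant Delay Offset: −396 days → 30 July 1998.

July 30, 1998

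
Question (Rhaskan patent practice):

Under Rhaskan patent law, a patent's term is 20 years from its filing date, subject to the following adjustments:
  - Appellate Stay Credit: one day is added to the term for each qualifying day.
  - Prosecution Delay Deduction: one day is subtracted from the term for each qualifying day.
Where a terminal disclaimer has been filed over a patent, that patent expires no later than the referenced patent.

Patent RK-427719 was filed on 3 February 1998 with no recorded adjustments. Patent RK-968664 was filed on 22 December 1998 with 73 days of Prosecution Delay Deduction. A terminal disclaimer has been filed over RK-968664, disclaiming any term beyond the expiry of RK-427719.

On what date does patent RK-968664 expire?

Natural term of RK-968664:
  Base: filing + 20 years → 22 December 2018.
  Prosecution Delay Deduction: −73 days → 10 October 2018.
Expiry of referenced patent RK-427719:
  Base: filing + 20 years → 3 February 2018.
Terminal disclaimer: RK-968664 expires on the earlier of 10 October 2018 and 3 February 2018.

2018-02-03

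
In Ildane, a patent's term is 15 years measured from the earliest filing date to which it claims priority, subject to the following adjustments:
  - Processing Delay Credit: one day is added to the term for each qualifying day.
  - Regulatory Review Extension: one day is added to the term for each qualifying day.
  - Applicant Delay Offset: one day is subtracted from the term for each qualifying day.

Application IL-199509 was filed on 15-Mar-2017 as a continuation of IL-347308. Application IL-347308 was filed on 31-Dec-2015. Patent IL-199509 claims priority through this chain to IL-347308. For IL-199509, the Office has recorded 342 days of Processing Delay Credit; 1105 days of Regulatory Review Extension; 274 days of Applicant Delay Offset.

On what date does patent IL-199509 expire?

2034-03-18

Earliest priority filing: 31 December 2015.
Base term: 31 December 2015 + 15 years → 31 December 2030.
Processing Delay Credit: +342 days → 8 December 2031.
Regulatory Review Extension: +1105 days → 17 December 2034.
Applicant Delay Offset: −274 days → 18 March 2034.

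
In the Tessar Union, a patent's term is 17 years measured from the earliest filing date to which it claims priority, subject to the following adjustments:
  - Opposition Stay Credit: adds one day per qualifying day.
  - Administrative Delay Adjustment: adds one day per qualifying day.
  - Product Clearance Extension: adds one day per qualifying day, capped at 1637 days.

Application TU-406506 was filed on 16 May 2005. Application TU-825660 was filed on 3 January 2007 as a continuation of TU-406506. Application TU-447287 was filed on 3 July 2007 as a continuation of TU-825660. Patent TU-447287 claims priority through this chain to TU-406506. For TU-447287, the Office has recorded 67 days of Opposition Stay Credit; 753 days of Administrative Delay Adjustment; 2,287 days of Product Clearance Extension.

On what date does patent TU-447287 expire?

Earliest priority filing: 16 May 2005.
Base term: 16 May 2005 + 17 years → 16 May 2022.
Opposition Stay Credit: +67 days → 22 July 2022.
Administrative Delay Adjustment: +753 days → 13 August 2024.
Product Clearance Extension: 2287 days claimed exceeds the 1637-day cap, so +1637 days → 5 February 2029.

2029-02-05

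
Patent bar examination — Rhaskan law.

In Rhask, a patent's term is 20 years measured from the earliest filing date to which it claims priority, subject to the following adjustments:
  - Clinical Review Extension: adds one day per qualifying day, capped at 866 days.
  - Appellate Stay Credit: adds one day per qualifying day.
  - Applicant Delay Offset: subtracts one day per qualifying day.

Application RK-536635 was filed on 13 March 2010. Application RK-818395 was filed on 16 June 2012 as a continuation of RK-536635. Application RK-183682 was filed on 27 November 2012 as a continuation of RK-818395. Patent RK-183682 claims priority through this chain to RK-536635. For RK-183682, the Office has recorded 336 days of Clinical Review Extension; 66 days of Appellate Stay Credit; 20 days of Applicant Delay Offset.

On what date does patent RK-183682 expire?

2031-03-30

Earliest priority filing: 13 March 2010.
Base term: 13 March 2010 + 20 years → 13 March 2030.
Clinical Review Extension: 336 days (within the 866-day cap) → +336 days → 12 February 2031.
Appellate Stay Credit: +66 days → 19 April 2031.
Applicant Delay Offset: −20 days → 30 March 2031.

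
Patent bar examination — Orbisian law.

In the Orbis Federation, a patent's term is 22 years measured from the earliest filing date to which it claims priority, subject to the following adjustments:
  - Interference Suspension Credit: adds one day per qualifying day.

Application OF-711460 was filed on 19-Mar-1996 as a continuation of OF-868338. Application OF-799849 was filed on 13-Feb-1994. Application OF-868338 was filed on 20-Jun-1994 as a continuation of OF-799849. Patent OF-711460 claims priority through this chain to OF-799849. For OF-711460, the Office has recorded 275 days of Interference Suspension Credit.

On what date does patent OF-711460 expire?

Earliest priority filing: 13 February 1994.
Base term: 13 February 1994 + 22 years → 13 February 2016.
Interference Suspension Credit: +275 days → 14 November 2016.

2016-11-14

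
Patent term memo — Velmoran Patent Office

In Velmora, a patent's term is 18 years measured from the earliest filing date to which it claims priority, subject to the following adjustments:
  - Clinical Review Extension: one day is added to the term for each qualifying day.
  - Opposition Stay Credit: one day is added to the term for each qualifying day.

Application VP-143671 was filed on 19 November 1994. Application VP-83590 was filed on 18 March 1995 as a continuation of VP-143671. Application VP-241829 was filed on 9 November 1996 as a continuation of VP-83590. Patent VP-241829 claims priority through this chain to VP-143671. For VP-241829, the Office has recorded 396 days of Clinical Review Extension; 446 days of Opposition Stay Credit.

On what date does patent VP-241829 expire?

Earliest priority filing: 19 November 1994.
Base term: 19 November 1994 + 18 years → 19 November 2012.
Clinical Review Extension: +396 days → 20 December 2013.
Opposition Stay Credit: +446 days → 11 March 2015.

2015-03-11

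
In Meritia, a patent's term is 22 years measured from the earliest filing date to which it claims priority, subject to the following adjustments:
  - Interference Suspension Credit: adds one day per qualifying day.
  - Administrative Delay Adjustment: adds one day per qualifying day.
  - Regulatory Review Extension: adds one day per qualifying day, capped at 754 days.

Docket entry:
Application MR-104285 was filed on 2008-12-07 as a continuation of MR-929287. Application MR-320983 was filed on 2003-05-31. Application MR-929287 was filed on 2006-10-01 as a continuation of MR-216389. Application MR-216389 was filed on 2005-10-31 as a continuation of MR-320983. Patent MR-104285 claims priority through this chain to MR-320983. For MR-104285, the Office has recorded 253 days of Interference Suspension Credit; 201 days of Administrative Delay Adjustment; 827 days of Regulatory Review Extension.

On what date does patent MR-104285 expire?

Earliest priority filing: 31 May 2003.
Base term: 31 May 2003 + 22 years → 31 May 2025.
Interference Suspension Credit: +253 days → 8 February 2026.
Administrative Delay Adjustment: +201 days → 28 August 2026.
Regulatory Review Extension: 827 days claimed exceeds the 754-day cap, so +754 days → 20 September 2028.

2028-09-20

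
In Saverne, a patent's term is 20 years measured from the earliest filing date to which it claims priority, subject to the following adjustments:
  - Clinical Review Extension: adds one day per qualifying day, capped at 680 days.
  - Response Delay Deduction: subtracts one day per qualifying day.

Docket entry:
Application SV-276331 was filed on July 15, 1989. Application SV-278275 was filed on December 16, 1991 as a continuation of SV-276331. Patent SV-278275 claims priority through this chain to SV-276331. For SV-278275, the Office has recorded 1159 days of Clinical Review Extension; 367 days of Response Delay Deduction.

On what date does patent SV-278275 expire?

Earliest priority filing: 15 July 1989.
Base term: 15 July 1989 + 20 years → 15 July 2009.
Clinical Review Extension: 1159 days claimed exceeds the 680-day cap, so +680 days → 26 May 2011.
Response Delay Deduction: −367 days → 24 May 2010.

2010-05-24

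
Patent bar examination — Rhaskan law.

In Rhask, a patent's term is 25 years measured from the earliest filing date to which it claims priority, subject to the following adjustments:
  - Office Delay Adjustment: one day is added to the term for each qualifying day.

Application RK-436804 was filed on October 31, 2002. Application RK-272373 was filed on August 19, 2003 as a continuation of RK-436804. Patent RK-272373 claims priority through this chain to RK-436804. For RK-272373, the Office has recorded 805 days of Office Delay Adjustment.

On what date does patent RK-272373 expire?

Earliest priority filing: 31 October 2002.
Base term: 31 October 2002 + 25 years → 31 October 2027.
Office Delay Adjustment: +805 days → 13 January 2030.

January 13, 2030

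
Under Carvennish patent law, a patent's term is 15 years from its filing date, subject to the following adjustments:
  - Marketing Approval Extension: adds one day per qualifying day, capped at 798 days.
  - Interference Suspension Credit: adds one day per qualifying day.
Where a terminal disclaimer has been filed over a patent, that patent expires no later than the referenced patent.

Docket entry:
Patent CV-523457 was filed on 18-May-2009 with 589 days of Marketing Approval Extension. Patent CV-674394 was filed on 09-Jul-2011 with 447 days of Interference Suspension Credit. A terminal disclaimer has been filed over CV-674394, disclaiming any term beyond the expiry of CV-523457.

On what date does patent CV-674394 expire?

Natural term of CV-674394:
  Base: filing + 15 years → 9 July 2026.
  Interference Suspension Credit: +447 days → 29 September 2027.
Expiry of referenced patent CV-523457:
  Base: filing + 15 years → 18 May 2024.
  Marketing Approval Extension: 589 days (within the 798-day cap) → +589 days → 28 December 2025.
Terminal disclaimer: CV-674394 expires on the earlier of 29 September 2027 and 28 December 2025.

December 28, 2025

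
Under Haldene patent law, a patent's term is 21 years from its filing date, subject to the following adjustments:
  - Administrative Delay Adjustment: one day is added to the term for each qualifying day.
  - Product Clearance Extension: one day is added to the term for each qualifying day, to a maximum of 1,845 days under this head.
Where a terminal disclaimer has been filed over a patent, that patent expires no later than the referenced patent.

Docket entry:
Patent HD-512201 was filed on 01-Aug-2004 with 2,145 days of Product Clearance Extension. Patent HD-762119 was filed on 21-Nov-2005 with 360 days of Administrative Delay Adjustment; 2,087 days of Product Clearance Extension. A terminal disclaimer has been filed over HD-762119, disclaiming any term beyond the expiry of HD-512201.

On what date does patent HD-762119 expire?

Natural term of HD-762119:
  Base: filing + 21 years → 21 November 2026.
  Administrative Delay Adjustment: +360 days → 16 November 2027.
  Product Clearance Extension: 2087 days claimed exceeds the 1845-day cap, so +1845 days → 4 December 2032.
Expiry of referenced patent HD-512201:
  Base: filing + 21 years → 1 August 2025.
  Product Clearance Extension: 2145 days claimed exceeds the 1845-day cap, so +1845 days → 20 August 2030.
Terminal disclaimer: HD-762119 expires on the earlier of 4 December 2032 and 20 August 2030.

2030-08-20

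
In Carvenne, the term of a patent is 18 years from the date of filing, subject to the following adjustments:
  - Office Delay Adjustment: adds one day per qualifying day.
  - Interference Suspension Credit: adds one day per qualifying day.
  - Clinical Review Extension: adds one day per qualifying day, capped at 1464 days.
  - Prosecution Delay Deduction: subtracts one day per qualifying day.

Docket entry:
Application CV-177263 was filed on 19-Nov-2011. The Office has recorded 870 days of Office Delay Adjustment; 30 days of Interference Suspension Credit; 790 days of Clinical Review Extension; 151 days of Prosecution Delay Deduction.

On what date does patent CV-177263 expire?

Base term: filing date + 18 years → 19 November 2029.
Office Delay Adjustment: +870 days → 7 April 2032.
Interference Suspension Credit: +30 days → 7 May 2032.
Clinical Review Extension: 790 days (within the 1464-day cap) → +790 days → 6 July 2034.
Prosecution Delay Deduction: −151 days → 5 February 2034.

February 5, 2034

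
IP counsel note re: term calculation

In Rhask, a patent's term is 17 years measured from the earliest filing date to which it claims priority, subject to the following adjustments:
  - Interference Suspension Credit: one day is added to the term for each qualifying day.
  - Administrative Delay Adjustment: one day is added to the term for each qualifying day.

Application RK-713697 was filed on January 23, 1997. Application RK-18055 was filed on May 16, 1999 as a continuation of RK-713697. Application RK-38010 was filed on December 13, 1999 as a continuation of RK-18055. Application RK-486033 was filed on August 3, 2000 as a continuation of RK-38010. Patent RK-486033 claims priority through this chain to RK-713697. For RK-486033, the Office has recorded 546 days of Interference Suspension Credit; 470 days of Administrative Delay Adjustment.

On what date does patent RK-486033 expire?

2016-11-04

Earliest priority filing: 23 January 1997.
Base term: 23 January 1997 + 17 years → 23 January 2014.
Interference Suspension Credit: +546 days → 23 July 2015.
Administrative Delay Adjustment: +470 days → 4 November 2016.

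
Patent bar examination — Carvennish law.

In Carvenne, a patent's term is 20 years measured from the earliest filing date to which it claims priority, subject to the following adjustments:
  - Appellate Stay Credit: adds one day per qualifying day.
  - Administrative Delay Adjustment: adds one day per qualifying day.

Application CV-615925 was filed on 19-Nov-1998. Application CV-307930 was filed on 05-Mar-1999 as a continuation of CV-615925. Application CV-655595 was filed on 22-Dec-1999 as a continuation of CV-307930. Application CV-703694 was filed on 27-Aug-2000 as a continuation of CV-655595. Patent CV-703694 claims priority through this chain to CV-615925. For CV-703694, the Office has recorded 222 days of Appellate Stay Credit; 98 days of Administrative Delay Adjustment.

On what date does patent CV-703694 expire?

October 5, 2019

Earliest priority filing: 19 November 1998.
Base term: 19 November 1998 + 20 years → 19 November 2018.
Appellate Stay Credit: +222 days → 29 June 2019.
Administrative Delay Adjustment: +98 days → 5 October 2019.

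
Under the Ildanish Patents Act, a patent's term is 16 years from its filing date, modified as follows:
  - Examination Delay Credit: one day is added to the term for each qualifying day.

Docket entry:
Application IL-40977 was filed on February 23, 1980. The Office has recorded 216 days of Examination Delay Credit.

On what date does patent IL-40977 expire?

September 26, 1996

Base term: filing date + 16 years → 23 February 1996.
Examination Delay Credit: +216 days → 26 September 1996.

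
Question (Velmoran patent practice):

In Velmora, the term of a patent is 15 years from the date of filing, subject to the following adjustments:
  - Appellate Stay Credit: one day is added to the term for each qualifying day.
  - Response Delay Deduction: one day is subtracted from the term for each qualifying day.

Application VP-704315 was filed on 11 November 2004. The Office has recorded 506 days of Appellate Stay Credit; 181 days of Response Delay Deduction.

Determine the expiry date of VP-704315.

2020-10-01

Base term: filing date + 15 years → 11 November 2019.
Appellate Stay Credit: +506 days → 31 March 2021.
Response Delay Deduction: −181 days → 1 October 2020.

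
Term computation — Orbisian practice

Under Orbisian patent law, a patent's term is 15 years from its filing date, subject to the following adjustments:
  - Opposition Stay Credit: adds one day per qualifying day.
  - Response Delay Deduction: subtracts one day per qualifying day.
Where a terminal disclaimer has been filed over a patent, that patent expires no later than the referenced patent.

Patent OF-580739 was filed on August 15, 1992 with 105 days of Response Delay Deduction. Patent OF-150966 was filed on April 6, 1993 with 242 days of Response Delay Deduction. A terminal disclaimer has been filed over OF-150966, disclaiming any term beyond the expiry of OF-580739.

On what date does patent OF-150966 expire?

May 2, 2007

Natural term of OF-150966:
  Base: filing + 15 years → 6 April 2008.
  Response Delay Deduction: −242 days → 8 August 2007.
Expiry of referenced patent OF-580739:
  Base: filing + 15 years → 15 August 2007.
  Response Delay Deduction: −105 days → 2 May 2007.
Terminal disclaimer: OF-150966 expires on the earlier of 8 August 2007 and 2 May 2007.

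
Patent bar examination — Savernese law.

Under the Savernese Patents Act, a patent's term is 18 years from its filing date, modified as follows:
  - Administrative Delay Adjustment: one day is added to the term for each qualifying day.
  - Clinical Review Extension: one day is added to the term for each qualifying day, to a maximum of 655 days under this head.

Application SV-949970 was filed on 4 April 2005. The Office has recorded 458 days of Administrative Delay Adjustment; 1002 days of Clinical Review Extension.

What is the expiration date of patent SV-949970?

Base term: filing date + 18 years → 4 April 2023.
Administrative Delay Adjustment: +458 days → 5 July 2024.
Clinical Review Extension: 1002 days claimed exceeds the 655-day cap, so +655 days → 21 April 2026.

2026-04-21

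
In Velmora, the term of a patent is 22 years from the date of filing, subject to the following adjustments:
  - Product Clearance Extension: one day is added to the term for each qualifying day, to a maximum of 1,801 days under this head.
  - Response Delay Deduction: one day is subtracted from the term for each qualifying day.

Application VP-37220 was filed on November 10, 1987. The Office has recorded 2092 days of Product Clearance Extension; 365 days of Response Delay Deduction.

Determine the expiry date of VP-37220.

Base term: filing date + 22 years → 10 November 2009.
Product Clearance Extension: 2092 days claimed exceeds the 1801-day cap, so +1801 days → 16 October 2014.
Response Delay Deduction: −365 days → 16 October 2013.

October 16, 2013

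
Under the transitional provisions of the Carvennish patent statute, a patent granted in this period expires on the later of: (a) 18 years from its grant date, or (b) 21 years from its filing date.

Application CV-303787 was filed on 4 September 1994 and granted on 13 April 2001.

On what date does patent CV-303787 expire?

(a) grant + 18 years → 13 April 2019.
(b) filing + 21 years → 4 September 2015.
Later of the two: 13 April 2019.

April 13, 2019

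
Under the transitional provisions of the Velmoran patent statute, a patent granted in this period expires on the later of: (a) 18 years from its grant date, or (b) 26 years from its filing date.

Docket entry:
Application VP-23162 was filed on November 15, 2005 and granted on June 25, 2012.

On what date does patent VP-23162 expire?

(a) grant + 18 years → 25 June 2030.
(b) filing + 26 years → 15 November 2031.
Later of the two: 15 November 2031.

2031-11-15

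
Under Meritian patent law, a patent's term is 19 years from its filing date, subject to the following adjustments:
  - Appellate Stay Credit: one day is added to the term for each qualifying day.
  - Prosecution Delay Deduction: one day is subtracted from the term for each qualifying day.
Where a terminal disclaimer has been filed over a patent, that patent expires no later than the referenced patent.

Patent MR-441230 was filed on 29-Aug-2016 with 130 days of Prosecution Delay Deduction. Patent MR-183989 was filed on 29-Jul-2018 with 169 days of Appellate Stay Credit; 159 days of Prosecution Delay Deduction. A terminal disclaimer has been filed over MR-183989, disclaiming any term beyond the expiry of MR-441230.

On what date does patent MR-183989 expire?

Natural term of MR-183989:
  Base: filing + 19 years → 29 July 2037.
  Appellate Stay Credit: +169 days → 14 January 2038.
  Prosecution Delay Deduction: −159 days → 8 August 2037.
Expiry of referenced patent MR-441230:
  Base: filing + 19 years → 29 August 2035.
  Prosecution Delay Deduction: −130 days → 21 April 2035.
Terminal disclaimer: MR-183989 expires on the earlier of 8 August 2037 and 21 April 2035.

April 21, 2035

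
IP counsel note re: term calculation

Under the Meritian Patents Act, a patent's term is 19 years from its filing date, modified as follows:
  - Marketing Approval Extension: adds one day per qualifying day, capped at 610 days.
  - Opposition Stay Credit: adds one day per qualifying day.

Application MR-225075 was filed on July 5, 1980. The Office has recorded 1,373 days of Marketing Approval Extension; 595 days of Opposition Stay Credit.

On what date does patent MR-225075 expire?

October 22, 2002

Base term: filing date + 19 years → 5 July 1999.
Marketing Approval Extension: 1373 days claimed exceeds the 610-day cap, so +610 days → 6 March 2001.
Opposition Stay Credit: +595 days → 22 October 2002.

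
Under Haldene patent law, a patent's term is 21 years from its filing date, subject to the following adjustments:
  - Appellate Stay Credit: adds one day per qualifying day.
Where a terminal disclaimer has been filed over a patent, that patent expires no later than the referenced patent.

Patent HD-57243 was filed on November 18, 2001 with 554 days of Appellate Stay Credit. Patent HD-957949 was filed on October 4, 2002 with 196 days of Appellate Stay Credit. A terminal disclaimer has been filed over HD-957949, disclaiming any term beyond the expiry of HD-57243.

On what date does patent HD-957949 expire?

Natural term of HD-957949:
  Base: filing + 21 years → 4 October 2023.
  Appellate Stay Credit: +196 days → 17 April 2024.
Expiry of referenced patent HD-57243:
  Base: filing + 21 years → 18 November 2022.
  Appellate Stay Credit: +554 days → 25 May 2024.
Terminal disclaimer: HD-957949 expires on the earlier of 17 April 2024 and 25 May 2024.

April 17, 2024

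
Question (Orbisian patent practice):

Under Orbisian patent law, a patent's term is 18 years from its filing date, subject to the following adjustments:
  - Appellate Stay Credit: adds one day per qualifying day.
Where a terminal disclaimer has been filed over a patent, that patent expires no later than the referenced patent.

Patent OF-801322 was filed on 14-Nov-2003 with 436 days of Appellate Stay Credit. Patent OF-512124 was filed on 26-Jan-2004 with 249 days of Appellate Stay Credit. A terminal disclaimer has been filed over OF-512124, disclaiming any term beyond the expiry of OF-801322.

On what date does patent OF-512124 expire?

October 2, 2022

Natural term of OF-512124:
  Base: filing + 18 years → 26 January 2022.
  Appellate Stay Credit: +249 days → 2 October 2022.
Expiry of referenced patent OF-801322:
  Base: filing + 18 years → 14 November 2021.
  Appellate Stay Credit: +436 days → 24 January 2023.
Terminal disclaimer: OF-512124 expires on the earlier of 2 October 2022 and 24 January 2023.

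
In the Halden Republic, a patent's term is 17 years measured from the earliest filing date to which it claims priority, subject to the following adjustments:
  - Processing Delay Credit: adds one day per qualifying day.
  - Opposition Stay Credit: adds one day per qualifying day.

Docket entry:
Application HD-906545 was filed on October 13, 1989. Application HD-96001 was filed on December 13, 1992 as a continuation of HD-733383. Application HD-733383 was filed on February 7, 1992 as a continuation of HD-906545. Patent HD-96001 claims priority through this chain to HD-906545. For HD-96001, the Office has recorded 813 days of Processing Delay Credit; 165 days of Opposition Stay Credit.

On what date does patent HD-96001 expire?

Earliest priority filing: 13 October 1989.
Base term: 13 October 1989 + 17 years → 13 October 2006.
Processing Delay Credit: +813 days → 3 January 2009.
Opposition Stay Credit: +165 days → 17 June 2009.

2009-06-17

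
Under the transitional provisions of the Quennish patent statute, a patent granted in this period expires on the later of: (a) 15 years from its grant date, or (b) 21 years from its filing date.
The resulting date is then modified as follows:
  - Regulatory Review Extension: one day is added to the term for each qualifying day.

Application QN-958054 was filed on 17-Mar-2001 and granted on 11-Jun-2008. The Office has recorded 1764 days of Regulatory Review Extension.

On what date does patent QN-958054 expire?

(a) grant + 15 years → 11 June 2023.
(b) filing + 21 years → 17 March 2022.
Later of the two: 11 June 2023.
Regulatory Review Extension: +1764 days → 9 April 2028.

2028-04-09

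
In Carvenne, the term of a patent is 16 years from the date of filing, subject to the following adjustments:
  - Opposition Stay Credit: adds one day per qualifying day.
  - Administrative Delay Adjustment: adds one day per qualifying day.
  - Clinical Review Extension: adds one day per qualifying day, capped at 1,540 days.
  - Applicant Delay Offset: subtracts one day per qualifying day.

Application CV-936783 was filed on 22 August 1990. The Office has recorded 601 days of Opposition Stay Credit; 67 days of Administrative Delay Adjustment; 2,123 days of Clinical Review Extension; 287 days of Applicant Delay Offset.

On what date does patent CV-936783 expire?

Base term: filing date + 16 years → 22 August 2006.
Opposition Stay Credit: +601 days → 14 April 2008.
Administrative Delay Adjustment: +67 days → 20 June 2008.
Clinical Review Extension: 2123 days claimed exceeds the 1540-day cap, so +1540 days → 7 September 2012.
Applicant Delay Offset: −287 days → 25 November 2011.

November 25, 2011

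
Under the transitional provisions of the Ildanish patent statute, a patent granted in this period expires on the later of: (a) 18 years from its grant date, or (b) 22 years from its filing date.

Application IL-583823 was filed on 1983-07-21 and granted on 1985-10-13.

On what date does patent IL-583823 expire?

July 21, 2005

(a) grant + 18 years → 13 October 2003.
(b) filing + 22 years → 21 July 2005.
Later of the two: 21 July 2005.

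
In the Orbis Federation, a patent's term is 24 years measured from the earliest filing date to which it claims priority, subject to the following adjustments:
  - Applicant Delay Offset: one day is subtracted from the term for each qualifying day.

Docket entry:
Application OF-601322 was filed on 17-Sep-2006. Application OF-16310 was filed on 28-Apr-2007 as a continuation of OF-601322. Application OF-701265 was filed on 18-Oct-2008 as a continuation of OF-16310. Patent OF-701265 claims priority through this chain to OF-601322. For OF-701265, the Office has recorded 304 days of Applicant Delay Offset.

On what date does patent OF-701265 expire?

November 17, 2029

Earliest priority filing: 17 September 2006.
Base term: 17 September 2006 + 24 years → 17 September 2030.
Applicant Delay Offset: −304 days → 17 November 2029.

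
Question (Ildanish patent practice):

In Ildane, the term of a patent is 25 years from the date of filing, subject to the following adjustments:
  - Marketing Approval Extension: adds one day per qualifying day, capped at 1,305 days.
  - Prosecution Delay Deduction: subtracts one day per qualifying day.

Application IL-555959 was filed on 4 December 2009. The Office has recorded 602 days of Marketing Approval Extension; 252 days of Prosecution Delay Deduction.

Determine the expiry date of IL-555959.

2035-11-19

Base term: filing date + 25 years → 4 December 2034.
Marketing Approval Extension: 602 days (within the 1305-day cap) → +602 days → 28 July 2036.
Prosecution Delay Deduction: −252 days → 19 November 2035.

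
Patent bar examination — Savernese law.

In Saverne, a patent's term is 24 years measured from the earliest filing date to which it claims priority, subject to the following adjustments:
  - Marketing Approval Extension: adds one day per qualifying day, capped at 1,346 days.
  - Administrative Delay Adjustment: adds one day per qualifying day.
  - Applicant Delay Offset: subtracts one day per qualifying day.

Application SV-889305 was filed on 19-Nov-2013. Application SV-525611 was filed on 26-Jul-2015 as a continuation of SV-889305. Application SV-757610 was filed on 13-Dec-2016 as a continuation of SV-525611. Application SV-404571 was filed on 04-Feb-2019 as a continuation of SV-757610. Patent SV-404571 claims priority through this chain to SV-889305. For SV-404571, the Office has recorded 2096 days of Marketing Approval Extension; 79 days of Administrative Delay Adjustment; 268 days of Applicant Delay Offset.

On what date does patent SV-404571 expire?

Earliest priority filing: 19 November 2013.
Base term: 19 November 2013 + 24 years → 19 November 2037.
Marketing Approval Extension: 2096 days claimed exceeds the 1346-day cap, so +1346 days → 27 July 2041.
Administrative Delay Adjustment: +79 days → 14 October 2041.
Applicant Delay Offset: −268 days → 19 January 2041.

January 19, 2041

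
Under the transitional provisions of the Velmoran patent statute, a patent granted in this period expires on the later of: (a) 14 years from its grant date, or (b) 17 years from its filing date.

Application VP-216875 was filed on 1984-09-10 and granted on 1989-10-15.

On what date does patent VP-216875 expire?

(a) grant + 14 years → 15 October 2003.
(b) filing + 17 years → 10 September 2001.
Later of the two: 15 October 2003.

October 15, 2003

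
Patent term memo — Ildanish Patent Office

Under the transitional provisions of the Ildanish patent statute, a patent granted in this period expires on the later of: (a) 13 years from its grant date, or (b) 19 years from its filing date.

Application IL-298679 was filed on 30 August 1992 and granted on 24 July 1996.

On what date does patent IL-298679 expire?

August 30, 2011

(a) grant + 13 years → 24 July 2009.
(b) filing + 19 years → 30 August 2011.
Later of the two: 30 August 2011.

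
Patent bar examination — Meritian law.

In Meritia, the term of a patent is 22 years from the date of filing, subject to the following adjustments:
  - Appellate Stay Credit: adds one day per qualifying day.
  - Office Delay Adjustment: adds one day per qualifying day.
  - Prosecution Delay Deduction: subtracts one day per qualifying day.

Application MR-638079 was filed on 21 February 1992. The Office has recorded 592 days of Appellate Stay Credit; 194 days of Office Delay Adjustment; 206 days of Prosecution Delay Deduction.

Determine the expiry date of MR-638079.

2015-09-24

Base term: filing date + 22 years → 21 February 2014.
Appellate Stay Credit: +592 days → 6 October 2015.
Office Delay Adjustment: +194 days → 17 April 2016.
Prosecution Delay Deduction: −206 days → 24 September 2015.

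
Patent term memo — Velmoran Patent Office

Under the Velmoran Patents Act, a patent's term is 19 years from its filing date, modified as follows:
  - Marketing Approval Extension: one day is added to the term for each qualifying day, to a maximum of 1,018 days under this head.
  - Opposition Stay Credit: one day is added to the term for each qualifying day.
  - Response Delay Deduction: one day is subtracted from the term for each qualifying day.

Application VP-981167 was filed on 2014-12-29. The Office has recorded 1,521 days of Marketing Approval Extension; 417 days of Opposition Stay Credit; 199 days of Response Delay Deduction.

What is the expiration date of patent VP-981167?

2037-05-18

Base term: filing date + 19 years → 29 December 2033.
Marketing Approval Extension: 1521 days claimed exceeds the 1018-day cap, so +1018 days → 12 October 2036.
Opposition Stay Credit: +417 days → 3 December 2037.
Response Delay Deduction: −199 days → 18 May 2037.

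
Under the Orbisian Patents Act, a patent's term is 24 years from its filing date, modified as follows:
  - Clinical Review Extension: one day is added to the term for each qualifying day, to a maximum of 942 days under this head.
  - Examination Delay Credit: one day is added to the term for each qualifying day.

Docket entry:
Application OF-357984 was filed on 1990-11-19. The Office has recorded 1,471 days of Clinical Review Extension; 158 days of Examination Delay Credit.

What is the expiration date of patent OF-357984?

November 23, 2017

Base term: filing date + 24 years → 19 November 2014.
Clinical Review Extension: 1471 days claimed exceeds the 942-day cap, so +942 days → 18 June 2017.
Examination Delay Credit: +158 days → 23 November 2017.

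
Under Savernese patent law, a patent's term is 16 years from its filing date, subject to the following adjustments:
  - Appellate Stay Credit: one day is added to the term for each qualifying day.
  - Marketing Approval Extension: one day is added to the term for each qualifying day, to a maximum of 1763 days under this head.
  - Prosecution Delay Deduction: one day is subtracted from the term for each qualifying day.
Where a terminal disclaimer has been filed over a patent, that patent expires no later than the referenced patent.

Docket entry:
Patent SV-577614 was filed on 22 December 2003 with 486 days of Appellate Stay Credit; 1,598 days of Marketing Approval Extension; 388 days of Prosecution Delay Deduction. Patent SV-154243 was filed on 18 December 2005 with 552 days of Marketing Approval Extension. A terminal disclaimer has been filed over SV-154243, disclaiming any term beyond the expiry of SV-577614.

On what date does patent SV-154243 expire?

Natural term of SV-154243:
  Base: filing + 16 years → 18 December 2021.
  Marketing Approval Extension: 552 days (within the 1763-day cap) → +552 days → 23 June 2023.
Expiry of referenced patent SV-577614:
  Base: filing + 16 years → 22 December 2019.
  Appellate Stay Credit: +486 days → 21 April 2021.
  Marketing Approval Extension: 1598 days (within the 1763-day cap) → +1598 days → 5 September 2025.
  Prosecution Delay Deduction: −388 days → 13 August 2024.
Terminal disclaimer: SV-154243 expires on the earlier of 23 June 2023 and 13 August 2024.

2023-06-23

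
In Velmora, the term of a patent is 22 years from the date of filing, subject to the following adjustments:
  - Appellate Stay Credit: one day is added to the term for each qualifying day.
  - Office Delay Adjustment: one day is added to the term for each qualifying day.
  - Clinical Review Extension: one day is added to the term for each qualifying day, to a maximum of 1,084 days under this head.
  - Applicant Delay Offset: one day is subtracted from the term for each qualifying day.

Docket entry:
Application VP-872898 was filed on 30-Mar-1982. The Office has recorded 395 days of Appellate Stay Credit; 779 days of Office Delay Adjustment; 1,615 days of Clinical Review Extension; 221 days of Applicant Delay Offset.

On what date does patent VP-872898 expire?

Base term: filing date + 22 years → 30 March 2004.
Appellate Stay Credit: +395 days → 29 April 2005.
Office Delay Adjustment: +779 days → 17 June 2007.
Clinical Review Extension: 1615 days claimed exceeds the 1084-day cap, so +1084 days → 5 June 2010.
Applicant Delay Offset: −221 days → 27 October 2009.

2009-10-27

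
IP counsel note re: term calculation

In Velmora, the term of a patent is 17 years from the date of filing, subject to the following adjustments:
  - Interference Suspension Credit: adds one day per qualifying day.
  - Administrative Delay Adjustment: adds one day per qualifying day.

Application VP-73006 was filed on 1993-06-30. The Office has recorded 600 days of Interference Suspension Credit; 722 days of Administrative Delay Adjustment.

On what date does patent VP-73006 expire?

2014-02-11

Base term: filing date + 17 years → 30 June 2010.
Interference Suspension Credit: +600 days → 20 February 2012.
Administrative Delay Adjustment: +722 days → 11 February 2014.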